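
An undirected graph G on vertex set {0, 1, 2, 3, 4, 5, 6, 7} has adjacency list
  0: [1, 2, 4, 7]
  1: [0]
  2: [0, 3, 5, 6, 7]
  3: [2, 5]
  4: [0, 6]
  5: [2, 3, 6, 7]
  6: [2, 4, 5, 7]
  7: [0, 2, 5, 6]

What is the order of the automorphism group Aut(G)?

1

The degree sequence is [4, 1, 5, 2, 2, 4, 4, 4]. Checking the degree-preserving permutations of the vertex set shows that none except the identity preserves every edge, so Aut(G) is trivial.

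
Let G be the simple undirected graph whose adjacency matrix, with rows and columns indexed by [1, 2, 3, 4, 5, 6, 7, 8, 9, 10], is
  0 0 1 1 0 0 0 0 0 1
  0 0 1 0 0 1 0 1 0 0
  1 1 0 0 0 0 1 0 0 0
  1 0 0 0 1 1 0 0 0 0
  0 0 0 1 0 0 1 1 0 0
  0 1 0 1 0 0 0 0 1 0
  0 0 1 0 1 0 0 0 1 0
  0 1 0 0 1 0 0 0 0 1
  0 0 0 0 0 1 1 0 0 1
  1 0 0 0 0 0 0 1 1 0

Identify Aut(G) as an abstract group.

G is 3-regular on 10 vertices with no triangles and no 4-cycles (girth 5): this is the Petersen graph. It is a classical fact that the Petersen graph has automorphism group S_5 (order 120), arising from its description as the Kneser graph K(5,2).

S_5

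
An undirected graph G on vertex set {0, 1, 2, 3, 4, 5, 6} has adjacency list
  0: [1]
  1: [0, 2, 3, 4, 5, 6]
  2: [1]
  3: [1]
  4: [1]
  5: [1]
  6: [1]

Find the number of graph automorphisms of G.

720

Vertex 1 has degree 6 and every other vertex has degree 1, so G is the star K_{1,6} with centre 1. The 6 leaves are pairwise interchangeable while the centre is fixed, giving Aut(G) = S_6.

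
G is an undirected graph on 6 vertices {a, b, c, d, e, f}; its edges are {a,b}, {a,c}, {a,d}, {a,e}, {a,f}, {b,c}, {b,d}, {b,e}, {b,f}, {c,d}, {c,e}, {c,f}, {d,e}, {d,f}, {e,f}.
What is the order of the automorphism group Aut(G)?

Every vertex has degree 5, so G is the complete graph K_6. Any permutation of the 6 vertices preserves K_6, so Aut(K_6) = S_6 of order 6! = 720.

720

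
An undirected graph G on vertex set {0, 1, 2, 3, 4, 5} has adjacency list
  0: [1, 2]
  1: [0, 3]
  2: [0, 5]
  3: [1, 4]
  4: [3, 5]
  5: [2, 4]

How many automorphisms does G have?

12

G is 2-regular and connected on 6 vertices, i.e. the cycle C_6. C_6 has 6 rotations and 6 reflections, so Aut(C_6) ≅ D_6 of order 12.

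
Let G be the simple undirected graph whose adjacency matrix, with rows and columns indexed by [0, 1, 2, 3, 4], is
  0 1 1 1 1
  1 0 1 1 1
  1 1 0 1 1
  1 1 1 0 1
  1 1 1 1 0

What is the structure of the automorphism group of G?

S_5

Every vertex has degree 4, so G is the complete graph K_5. Every bijection on the vertex set is an automorphism of K_5; hence Aut(K_5) ≅ S_5, order 120.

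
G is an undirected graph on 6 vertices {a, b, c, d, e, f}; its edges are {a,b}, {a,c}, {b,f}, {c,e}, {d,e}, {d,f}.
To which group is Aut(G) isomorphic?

G is 2-regular and connected on 6 vertices, i.e. the cycle C_6. C_6 has 6 rotations and 6 reflections, so Aut(C_6) ≅ D_6 of order 12.

the dihedral group of order 12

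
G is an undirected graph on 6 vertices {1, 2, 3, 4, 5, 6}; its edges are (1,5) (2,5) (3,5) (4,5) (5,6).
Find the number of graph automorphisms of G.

120

Vertex 5 has degree 5 and every other vertex has degree 1, so G is the star K_{1,5} with centre 5. The 5 leaves are pairwise interchangeable while the centre is fixed, giving Aut(G) = S_5.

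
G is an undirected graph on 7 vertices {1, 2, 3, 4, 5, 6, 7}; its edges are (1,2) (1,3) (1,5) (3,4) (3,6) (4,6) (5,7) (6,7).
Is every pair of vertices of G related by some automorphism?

No

Vertex 2 is the only vertex of degree 1, so every automorphism fixes it; G is not vertex-transitive.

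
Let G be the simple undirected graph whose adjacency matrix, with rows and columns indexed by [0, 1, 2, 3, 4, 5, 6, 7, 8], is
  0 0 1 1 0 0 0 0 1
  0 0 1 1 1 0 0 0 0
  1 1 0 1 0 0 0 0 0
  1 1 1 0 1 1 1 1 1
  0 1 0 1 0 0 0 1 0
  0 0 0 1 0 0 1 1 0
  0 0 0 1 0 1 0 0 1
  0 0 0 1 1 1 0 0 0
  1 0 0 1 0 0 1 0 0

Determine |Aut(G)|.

16

Vertex 3 is the unique vertex of degree 8; the remaining 8 vertices each have degree 3 and induce a cycle, so G is the wheel on 9 vertices with hub 3. Every automorphism fixes the hub and acts on the rim 8-cycle, so Aut(G) ≅ Aut(C_8) = D_8 of order 16.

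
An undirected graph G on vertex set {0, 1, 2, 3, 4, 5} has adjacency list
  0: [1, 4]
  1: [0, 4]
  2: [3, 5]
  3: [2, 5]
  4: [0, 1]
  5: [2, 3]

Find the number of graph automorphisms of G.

72

G has two connected components, {2, 3, 5} and {0, 1, 4}; each is 2-regular, so G = C_3 ⊔ C_3. Aut of a disjoint union of two copies of C_3 is the wreath product D_3 ≀ Z_2, of order 2·6² = 72.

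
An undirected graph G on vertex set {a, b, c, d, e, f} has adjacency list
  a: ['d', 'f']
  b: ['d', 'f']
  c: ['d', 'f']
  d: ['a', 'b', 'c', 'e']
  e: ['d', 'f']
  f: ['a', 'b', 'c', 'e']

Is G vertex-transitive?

Automorphisms preserve degree, but G has vertices of degree 2 and vertices of degree 4; no automorphism maps one to the other, so G is not vertex-transitive.

No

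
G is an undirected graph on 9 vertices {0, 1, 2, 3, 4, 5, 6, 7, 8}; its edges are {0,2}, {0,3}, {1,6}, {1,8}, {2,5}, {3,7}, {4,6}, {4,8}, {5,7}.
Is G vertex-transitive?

G has two connected components, {0, 2, 3, 5, 7} and {1, 4, 6, 8}; each is 2-regular, so G = C_5 ⊔ C_4. The orbit of 0 under Aut(G) is {0, 2, 3, 5, 7}, which does not contain 1, so G is not vertex-transitive.

No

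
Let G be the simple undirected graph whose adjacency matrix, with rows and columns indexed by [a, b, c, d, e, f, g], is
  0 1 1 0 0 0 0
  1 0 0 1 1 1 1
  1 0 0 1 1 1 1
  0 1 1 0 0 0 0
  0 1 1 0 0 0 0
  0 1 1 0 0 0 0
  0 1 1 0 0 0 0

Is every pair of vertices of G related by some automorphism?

No

Automorphisms preserve degree, but G has vertices of degree 2 and vertices of degree 5; no automorphism maps one to the other, so G is not vertex-transitive.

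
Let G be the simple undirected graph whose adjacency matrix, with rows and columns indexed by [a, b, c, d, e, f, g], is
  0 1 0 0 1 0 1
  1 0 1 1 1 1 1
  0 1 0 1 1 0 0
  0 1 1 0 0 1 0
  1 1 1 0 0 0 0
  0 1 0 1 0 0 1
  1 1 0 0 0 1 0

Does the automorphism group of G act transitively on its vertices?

Vertex b is the only vertex of degree 6, so every automorphism fixes it; G is not vertex-transitive.

No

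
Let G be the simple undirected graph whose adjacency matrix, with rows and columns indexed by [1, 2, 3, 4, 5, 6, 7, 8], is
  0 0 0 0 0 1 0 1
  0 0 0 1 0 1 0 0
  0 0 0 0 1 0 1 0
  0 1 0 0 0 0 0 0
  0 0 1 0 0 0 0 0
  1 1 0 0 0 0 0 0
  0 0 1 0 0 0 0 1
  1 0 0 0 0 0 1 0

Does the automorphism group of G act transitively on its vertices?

Automorphisms preserve degree, but G has vertices of degree 1 and vertices of degree 2; no automorphism maps one to the other, so G is not vertex-transitive.

No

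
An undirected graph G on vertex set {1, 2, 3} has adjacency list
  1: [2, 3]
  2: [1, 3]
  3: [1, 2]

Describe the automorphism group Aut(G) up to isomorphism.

All 3 vertices are pairwise adjacent: G = K_3. Any permutation of the 3 vertices preserves K_3, so Aut(K_3) = S_3 of order 3! = 6.

S_3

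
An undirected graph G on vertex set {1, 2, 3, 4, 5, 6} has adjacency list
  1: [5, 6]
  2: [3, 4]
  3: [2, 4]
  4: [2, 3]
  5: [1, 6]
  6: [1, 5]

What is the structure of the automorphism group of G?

(D_3 × D_3) ⋊ Z_2

G has two connected components, {2, 3, 4} and {1, 5, 6}; each is 2-regular, so G = C_3 ⊔ C_3. Aut of a disjoint union of two copies of C_3 is the wreath product D_3 ≀ Z_2, of order 2·6² = 72.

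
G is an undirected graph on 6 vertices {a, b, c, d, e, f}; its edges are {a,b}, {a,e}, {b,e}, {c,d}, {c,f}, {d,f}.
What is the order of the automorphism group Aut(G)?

72

G has two connected components, {c, d, f} and {a, b, e}; each is 2-regular, so G = C_3 ⊔ C_3. With two isomorphic components, Aut(G) = Aut(C_3) ≀ S_2 = (D_3 × D_3) ⋊ Z_2: permute each cycle by D_3, then optionally swap the two cycles. Order 2·(2·3)² = 72.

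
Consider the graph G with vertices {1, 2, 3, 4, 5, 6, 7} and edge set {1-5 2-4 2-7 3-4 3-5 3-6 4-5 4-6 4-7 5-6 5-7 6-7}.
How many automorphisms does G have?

Degrees alone do not determine every vertex (e.g. 4 and 5 both have degree 5), but their neighbour-degree multisets differ: N(4) has degrees [2, 3, 4, 4, 5] while N(5) has degrees [1, 3, 4, 4, 5]. Repeating this refinement separates all vertices, so the only automorphism is the identity.

1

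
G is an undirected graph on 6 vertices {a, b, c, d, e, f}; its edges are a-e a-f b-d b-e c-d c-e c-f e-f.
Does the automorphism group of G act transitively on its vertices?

No

Vertex e is the only vertex of degree 4, so every automorphism fixes it; G is not vertex-transitive.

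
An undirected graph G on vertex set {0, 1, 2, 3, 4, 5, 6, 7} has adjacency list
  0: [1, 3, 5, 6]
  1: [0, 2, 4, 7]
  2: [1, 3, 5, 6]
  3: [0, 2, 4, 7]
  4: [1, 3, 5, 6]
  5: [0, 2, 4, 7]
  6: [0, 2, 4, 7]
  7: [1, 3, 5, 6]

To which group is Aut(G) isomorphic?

G is 4-regular and bipartite with parts {0, 2, 4, 7} and {1, 3, 5, 6} (each part is independent and every cross-pair is an edge), so G = K_{4,4}. Each part can be permuted independently (S_4 × S_4) and the two equal-size parts can also be swapped, giving (S_4 × S_4) ⋊ Z_2 of order 2·(4!)² = 1152.

S_4 ≀ Z_2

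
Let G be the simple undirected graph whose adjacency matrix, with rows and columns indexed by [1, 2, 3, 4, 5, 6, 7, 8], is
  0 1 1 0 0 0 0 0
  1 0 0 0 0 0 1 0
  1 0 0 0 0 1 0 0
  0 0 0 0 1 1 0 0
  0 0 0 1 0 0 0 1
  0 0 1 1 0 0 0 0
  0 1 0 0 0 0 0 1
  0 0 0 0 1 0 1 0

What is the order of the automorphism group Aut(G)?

Every vertex has degree 2 and the graph is connected, so G is the 8-cycle C_8. The automorphisms of the 8-cycle are exactly the symmetries of a regular 8-gon: the dihedral group D_8, |D_8| = 16.

16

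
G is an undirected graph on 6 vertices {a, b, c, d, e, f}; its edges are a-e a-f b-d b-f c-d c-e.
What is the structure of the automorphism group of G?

D_6

Every vertex has degree 2 and the graph is connected, so G is the 6-cycle C_6. The automorphisms of the 6-cycle are exactly the symmetries of a regular 6-gon: the dihedral group D_6, |D_6| = 12.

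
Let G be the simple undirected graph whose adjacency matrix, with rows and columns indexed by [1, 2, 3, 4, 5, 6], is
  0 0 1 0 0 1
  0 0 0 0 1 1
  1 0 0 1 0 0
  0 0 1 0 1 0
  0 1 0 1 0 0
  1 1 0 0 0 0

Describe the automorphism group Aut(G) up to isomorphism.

Every vertex has degree 2 and the graph is connected, so G is the 6-cycle C_6. C_6 has 6 rotations and 6 reflections, so Aut(C_6) ≅ D_6 of order 12.

the dihedral group of order 12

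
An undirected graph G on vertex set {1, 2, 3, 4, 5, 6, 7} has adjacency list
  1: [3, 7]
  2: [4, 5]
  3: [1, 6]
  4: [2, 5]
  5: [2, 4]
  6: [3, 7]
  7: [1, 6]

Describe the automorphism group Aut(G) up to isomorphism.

G has two connected components, {1, 3, 6, 7} and {2, 4, 5}; each is 2-regular, so G = C_4 ⊔ C_3. No automorphism exchanges components of different sizes, hence Aut(G) is the direct product D_3 × D_4, order 48.

D_3 × D_4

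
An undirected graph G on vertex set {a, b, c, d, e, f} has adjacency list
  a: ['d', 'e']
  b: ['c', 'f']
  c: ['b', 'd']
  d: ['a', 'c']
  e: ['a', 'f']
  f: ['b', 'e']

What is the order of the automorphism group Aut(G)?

Every vertex has degree 2 and the graph is connected, so G is the 6-cycle C_6. C_6 has 6 rotations and 6 reflections, so Aut(C_6) ≅ D_6 of order 12.

12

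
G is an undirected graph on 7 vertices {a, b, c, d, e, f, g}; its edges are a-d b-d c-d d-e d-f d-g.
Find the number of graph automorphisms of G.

Vertex d has degree 6 and every other vertex has degree 1, so G is the star K_{1,6} with centre d. The 6 leaves are pairwise interchangeable while the centre is fixed, giving Aut(G) = S_6.

720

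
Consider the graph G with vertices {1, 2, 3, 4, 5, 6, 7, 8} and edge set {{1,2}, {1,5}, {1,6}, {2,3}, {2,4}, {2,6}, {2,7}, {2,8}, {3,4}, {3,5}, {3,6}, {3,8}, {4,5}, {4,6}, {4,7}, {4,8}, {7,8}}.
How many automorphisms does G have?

1

The degree sequence is [3, 6, 5, 6, 3, 4, 3, 4]. Checking the degree-preserving permutations of the vertex set shows that none except the identity preserves every edge, so Aut(G) is trivial.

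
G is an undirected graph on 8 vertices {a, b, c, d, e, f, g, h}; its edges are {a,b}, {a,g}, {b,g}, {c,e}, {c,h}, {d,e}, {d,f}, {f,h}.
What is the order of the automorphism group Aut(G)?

60

G has two connected components, {c, d, e, f, h} and {a, b, g}; each is 2-regular, so G = C_5 ⊔ C_3. The components are non-isomorphic (different sizes), so Aut(G) = Aut(C_5) × Aut(C_3) = D_5 × D_3 of order 10·6 = 60.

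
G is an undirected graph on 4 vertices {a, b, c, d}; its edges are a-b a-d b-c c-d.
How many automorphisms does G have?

8

G is 2-regular and bipartite on 2^2 = 4 vertices with girth 4; it is the hypercube graph Q_2. The symmetry group of the 2-cube is the hyperoctahedral group B_2 = Z_2 ≀ S_2, of order 2^2·2! = 8.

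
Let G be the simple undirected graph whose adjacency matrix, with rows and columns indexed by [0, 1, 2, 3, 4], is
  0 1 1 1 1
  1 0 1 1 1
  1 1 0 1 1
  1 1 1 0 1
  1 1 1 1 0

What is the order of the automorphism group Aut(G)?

120

Every vertex has degree 4, so G is the complete graph K_5. Every bijection on the vertex set is an automorphism of K_5; hence Aut(K_5) ≅ S_5, order 120.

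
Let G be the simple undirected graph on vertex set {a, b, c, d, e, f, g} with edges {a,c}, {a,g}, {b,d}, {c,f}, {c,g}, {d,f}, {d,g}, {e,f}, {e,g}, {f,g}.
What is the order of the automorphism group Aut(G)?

Degrees alone do not determine every vertex (e.g. a and e both have degree 2), but their neighbour-degree multisets differ: N(a) has degrees [3, 5] while N(e) has degrees [4, 5]. Repeating this refinement separates all vertices, so the only automorphism is the identity.

1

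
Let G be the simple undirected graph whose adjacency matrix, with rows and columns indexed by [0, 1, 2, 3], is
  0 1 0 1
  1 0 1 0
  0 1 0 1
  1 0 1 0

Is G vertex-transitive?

Yes

G is 2-regular and bipartite on 2^2 = 4 vertices with girth 4; it is the hypercube graph Q_2. Aut(Q_2) consists of the signed permutations of the 2 coordinate axes: 2! permutations times 2^2 sign flips, so |Aut| = 2^2·2! = 8. This group acts transitively on the 4 vertices.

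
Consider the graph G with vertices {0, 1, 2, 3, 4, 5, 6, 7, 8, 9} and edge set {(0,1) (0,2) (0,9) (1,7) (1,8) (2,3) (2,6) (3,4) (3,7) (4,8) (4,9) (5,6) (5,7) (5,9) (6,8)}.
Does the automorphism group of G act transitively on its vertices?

G is 3-regular on 10 vertices with no triangles and no 4-cycles (girth 5): this is the Petersen graph. It is a classical fact that the Petersen graph has automorphism group S_5 (order 120), arising from its description as the Kneser graph K(5,2). Under this action every vertex can be carried to every other, so G is vertex-transitive.

Yes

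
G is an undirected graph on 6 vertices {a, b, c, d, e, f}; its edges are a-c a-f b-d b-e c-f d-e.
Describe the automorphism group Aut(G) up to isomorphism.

(D_3 × D_3) ⋊ Z_2

G has two connected components, {b, d, e} and {a, c, f}; each is 2-regular, so G = C_3 ⊔ C_3. With two isomorphic components, Aut(G) = Aut(C_3) ≀ S_2 = (D_3 × D_3) ⋊ Z_2: permute each cycle by D_3, then optionally swap the two cycles. Order 2·(2·3)² = 72.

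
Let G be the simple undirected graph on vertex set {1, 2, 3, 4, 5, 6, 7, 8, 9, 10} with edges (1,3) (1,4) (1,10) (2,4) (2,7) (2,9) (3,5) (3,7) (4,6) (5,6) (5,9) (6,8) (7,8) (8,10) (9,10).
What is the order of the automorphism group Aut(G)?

120

G is 3-regular on 10 vertices with no triangles and no 4-cycles (girth 5): this is the Petersen graph. It is a classical fact that the Petersen graph has automorphism group S_5 (order 120), arising from its description as the Kneser graph K(5,2).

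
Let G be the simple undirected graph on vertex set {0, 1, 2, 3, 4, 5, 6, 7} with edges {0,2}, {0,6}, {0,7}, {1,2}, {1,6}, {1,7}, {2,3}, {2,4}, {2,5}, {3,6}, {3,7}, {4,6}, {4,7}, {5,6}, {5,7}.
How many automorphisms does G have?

The vertices split by degree into {2, 6, 7} (degree 5) and {0, 1, 3, 4, 5} (degree 3); every edge runs between the two parts, so G is the complete bipartite graph K_{3,5}. The parts have unequal sizes, so no automorphism swaps them; each part is permuted independently, giving S_5 × S_3 of order 5!·3! = 720.

720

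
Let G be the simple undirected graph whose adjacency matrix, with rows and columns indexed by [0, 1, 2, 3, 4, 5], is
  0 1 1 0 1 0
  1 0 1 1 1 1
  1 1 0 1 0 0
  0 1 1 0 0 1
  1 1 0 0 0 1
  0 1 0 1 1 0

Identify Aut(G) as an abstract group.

D_5

Vertex 1 is the unique vertex of degree 5; the remaining 5 vertices each have degree 3 and induce a cycle, so G is the wheel on 6 vertices with hub 1. Every automorphism fixes the hub and acts on the rim 5-cycle, so Aut(G) ≅ Aut(C_5) = D_5 of order 10.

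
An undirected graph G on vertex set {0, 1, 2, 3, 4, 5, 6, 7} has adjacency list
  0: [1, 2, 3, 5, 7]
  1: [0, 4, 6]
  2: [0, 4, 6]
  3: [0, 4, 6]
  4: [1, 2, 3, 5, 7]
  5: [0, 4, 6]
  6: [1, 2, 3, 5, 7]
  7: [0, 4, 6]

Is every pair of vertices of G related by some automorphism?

Automorphisms preserve degree, but G has vertices of degree 3 and vertices of degree 5; no automorphism maps one to the other, so G is not vertex-transitive.

No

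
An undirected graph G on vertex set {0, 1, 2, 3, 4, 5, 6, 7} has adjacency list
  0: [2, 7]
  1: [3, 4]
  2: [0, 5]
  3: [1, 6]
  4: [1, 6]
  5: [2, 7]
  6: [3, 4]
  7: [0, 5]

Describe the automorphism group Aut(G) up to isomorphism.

G has two connected components, {0, 2, 5, 7} and {1, 3, 4, 6}; each is 2-regular, so G = C_4 ⊔ C_4. Aut of a disjoint union of two copies of C_4 is the wreath product D_4 ≀ Z_2, of order 2·8² = 128.

(D_4 × D_4) ⋊ Z_2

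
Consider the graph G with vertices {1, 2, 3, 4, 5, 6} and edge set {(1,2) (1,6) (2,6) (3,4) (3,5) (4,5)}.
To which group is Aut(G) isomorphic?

G has two connected components, {3, 4, 5} and {1, 2, 6}; each is 2-regular, so G = C_3 ⊔ C_3. Aut of a disjoint union of two copies of C_3 is the wreath product D_3 ≀ Z_2, of order 2·6² = 72.

(D_3 × D_3) ⋊ Z_2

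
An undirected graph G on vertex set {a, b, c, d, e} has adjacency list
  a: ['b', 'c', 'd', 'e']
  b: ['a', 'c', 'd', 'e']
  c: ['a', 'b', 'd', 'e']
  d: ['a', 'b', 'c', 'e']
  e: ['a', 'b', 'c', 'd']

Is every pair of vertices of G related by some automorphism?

Every vertex has degree 4, so G is the complete graph K_5. Every bijection on the vertex set is an automorphism of K_5; hence Aut(K_5) ≅ S_5, order 120. Under this action every vertex can be carried to every other, so G is vertex-transitive.

Yes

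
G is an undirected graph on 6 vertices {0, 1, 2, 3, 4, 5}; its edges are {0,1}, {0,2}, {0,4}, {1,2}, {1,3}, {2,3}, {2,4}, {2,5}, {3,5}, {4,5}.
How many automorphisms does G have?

Vertex 2 is the unique vertex of degree 5; the remaining 5 vertices each have degree 3 and induce a cycle, so G is the wheel on 6 vertices with hub 2. With the hub fixed, the remaining symmetry is that of the rim cycle C_5, giving the dihedral group D_5.

10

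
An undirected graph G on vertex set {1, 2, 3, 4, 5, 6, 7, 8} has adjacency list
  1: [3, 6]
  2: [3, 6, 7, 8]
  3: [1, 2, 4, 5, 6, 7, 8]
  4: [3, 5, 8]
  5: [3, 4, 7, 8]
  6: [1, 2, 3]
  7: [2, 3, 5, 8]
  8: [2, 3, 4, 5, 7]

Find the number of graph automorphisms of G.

The degree sequence is [2, 4, 7, 3, 4, 3, 4, 5]. Checking the degree-preserving permutations of the vertex set shows that none except the identity preserves every edge, so Aut(G) is trivial.

1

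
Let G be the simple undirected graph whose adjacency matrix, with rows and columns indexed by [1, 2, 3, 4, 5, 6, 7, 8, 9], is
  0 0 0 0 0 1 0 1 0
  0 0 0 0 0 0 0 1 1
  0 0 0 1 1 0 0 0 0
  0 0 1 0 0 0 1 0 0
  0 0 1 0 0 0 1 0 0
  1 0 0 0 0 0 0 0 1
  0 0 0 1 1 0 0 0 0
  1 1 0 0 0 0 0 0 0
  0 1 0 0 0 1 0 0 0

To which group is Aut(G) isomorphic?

G has two connected components, {1, 2, 6, 8, 9} and {3, 4, 5, 7}; each is 2-regular, so G = C_5 ⊔ C_4. The components are non-isomorphic (different sizes), so Aut(G) = Aut(C_4) × Aut(C_5) = D_4 × D_5 of order 8·10 = 80.

D_4 × D_5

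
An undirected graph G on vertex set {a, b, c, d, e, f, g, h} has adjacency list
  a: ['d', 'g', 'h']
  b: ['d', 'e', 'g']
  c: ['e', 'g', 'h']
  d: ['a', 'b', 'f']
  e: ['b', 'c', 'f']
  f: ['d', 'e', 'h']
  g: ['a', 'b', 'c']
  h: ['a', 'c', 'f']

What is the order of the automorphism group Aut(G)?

G is 3-regular and bipartite on 2^3 = 8 vertices with girth 4; it is the hypercube graph Q_3. Aut(Q_3) consists of the signed permutations of the 3 coordinate axes: 3! permutations times 2^3 sign flips, so |Aut| = 2^3·3! = 48.

48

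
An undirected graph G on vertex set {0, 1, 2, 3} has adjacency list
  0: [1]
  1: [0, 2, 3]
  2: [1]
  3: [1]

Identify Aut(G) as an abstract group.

Vertex 1 has degree 3 and every other vertex has degree 1, so G is the star K_{1,3} with centre 1. The 3 leaves are pairwise interchangeable while the centre is fixed, giving Aut(G) = S_3.

S_3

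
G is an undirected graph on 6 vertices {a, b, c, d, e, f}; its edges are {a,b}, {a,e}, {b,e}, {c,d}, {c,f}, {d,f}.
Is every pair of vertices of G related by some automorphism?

G has two connected components, {a, b, e} and {c, d, f}; each is 2-regular, so G = C_3 ⊔ C_3. Aut of a disjoint union of two copies of C_3 is the wreath product D_3 ≀ Z_2, of order 2·6² = 72. Under this action every vertex can be carried to every other, so G is vertex-transitive.

Yes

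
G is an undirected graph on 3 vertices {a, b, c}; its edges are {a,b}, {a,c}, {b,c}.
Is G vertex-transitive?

Yes

Every vertex has degree 2, so G is the complete graph K_3. Every bijection on the vertex set is an automorphism of K_3; hence Aut(K_3) ≅ S_3, order 6. This group acts transitively on the 3 vertices.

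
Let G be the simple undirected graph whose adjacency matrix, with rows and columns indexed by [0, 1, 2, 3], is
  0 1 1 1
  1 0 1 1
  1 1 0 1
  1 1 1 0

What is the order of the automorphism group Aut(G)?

Every vertex has degree 3, so G is the complete graph K_4. Every bijection on the vertex set is an automorphism of K_4; hence Aut(K_4) ≅ S_4, order 24.

24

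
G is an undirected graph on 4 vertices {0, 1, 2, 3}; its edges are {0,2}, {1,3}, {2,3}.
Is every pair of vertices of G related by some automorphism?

Automorphisms preserve degree, but G has vertices of degree 1 and vertices of degree 2; no automorphism maps one to the other, so G is not vertex-transitive.

No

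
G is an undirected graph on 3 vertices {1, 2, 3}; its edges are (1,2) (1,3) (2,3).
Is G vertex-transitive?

All 3 vertices are pairwise adjacent: G = K_3. Any permutation of the 3 vertices preserves K_3, so Aut(K_3) = S_3 of order 3! = 6. This group acts transitively on the 3 vertices.

Yes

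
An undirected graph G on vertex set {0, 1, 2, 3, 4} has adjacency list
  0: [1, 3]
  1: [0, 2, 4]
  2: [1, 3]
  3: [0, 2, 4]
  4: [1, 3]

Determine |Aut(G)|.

12

The vertices split by degree into {1, 3} (degree 3) and {0, 2, 4} (degree 2); every edge runs between the two parts, so G is the complete bipartite graph K_{2,3}. Automorphisms preserve the bipartition setwise (since the parts differ in size) and act as S_3 × S_2 within it; |Aut| = 12.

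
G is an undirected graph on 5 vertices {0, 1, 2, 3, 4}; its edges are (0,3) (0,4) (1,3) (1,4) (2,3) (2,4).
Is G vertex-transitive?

No

Automorphisms preserve degree, but G has vertices of degree 2 and vertices of degree 3; no automorphism maps one to the other, so G is not vertex-transitive.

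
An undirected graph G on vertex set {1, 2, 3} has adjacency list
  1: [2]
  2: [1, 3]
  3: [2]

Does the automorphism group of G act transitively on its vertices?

Vertex 2 is the only vertex of degree 2, so every automorphism fixes it; G is not vertex-transitive.

No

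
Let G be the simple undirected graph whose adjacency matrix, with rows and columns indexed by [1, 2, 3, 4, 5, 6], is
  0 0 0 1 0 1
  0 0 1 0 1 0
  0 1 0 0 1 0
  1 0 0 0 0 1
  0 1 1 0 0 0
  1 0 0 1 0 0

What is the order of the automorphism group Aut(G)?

72

G has two connected components, {2, 3, 5} and {1, 4, 6}; each is 2-regular, so G = C_3 ⊔ C_3. Aut of a disjoint union of two copies of C_3 is the wreath product D_3 ≀ Z_2, of order 2·6² = 72.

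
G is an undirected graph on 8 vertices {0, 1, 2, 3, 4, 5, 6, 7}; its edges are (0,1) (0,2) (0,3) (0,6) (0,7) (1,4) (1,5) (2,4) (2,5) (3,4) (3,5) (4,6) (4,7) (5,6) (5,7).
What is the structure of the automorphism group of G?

S_3 × S_5

The vertices split by degree into {0, 4, 5} (degree 5) and {1, 2, 3, 6, 7} (degree 3); every edge runs between the two parts, so G is the complete bipartite graph K_{3,5}. Automorphisms preserve the bipartition setwise (since the parts differ in size) and act as S_3 × S_5 within it; |Aut| = 720.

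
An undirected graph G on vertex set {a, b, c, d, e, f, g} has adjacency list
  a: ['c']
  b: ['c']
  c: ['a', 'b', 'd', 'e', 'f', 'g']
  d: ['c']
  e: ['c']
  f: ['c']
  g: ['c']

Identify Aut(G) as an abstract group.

Vertex c has degree 6 and every other vertex has degree 1, so G is the star K_{1,6} with centre c. The 6 leaves are pairwise interchangeable while the centre is fixed, giving Aut(G) = S_6.

the symmetric group on 6 letters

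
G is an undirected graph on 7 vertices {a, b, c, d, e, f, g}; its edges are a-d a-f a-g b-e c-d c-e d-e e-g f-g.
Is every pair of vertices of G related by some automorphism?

No

Vertex b is the only vertex of degree 1, so every automorphism fixes it; G is not vertex-transitive.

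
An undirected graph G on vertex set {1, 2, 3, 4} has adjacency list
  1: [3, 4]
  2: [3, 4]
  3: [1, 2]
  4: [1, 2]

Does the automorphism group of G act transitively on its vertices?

Yes

Every vertex has degree 2 and the graph is connected, so G is the 4-cycle C_4. The automorphisms of the 4-cycle are exactly the symmetries of a regular 4-gon: the dihedral group D_4, |D_4| = 8. Under this action every vertex can be carried to every other, so G is vertex-transitive.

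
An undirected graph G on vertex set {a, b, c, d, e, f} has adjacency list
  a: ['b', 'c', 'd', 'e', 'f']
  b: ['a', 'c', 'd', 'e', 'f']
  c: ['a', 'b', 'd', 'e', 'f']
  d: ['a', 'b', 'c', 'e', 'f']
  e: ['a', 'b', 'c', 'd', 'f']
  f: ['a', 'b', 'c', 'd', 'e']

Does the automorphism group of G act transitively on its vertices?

All 6 vertices are pairwise adjacent: G = K_6. Any permutation of the 6 vertices preserves K_6, so Aut(K_6) = S_6 of order 6! = 720. Under this action every vertex can be carried to every other, so G is vertex-transitive.

Yes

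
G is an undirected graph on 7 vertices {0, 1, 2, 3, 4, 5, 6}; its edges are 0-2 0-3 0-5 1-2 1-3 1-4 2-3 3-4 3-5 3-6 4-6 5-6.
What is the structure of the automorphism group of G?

D_6

Vertex 3 is the unique vertex of degree 6; the remaining 6 vertices each have degree 3 and induce a cycle, so G is the wheel on 7 vertices with hub 3. With the hub fixed, the remaining symmetry is that of the rim cycle C_6, giving the dihedral group D_6.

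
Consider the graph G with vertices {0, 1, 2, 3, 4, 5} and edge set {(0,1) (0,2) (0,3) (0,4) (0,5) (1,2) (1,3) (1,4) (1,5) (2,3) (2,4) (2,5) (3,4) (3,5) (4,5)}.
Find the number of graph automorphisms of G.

720

Every vertex has degree 5, so G is the complete graph K_6. Any permutation of the 6 vertices preserves K_6, so Aut(K_6) = S_6 of order 6! = 720.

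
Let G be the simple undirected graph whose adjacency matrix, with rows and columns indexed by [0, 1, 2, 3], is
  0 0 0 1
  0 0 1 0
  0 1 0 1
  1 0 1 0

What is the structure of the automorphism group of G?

The degree sequence is [1, 1, 2, 2]; the two degree-1 vertices 0 and 1 are the ends of a path, so G = P_4. A path has exactly one nontrivial symmetry — reversal — giving Aut(G) of order 2.

C_2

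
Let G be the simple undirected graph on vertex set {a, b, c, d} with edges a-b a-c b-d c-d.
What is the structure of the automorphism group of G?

G is 2-regular and bipartite with parts {a, d} and {b, c} (each part is independent and every cross-pair is an edge), so G = K_{2,2}. Each part can be permuted independently (S_2 × S_2) and the two equal-size parts can also be swapped, giving (S_2 × S_2) ⋊ Z_2 of order 2·(2!)² = 8.

S_2 ≀ Z_2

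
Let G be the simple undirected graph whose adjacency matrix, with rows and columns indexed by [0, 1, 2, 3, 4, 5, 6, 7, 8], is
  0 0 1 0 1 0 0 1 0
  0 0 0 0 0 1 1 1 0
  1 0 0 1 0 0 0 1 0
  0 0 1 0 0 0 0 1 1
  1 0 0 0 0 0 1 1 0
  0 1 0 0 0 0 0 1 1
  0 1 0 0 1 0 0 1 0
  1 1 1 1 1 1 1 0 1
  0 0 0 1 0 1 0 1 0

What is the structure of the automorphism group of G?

the dihedral group of order 16

Vertex 7 is the unique vertex of degree 8; the remaining 8 vertices each have degree 3 and induce a cycle, so G is the wheel on 9 vertices with hub 7. Every automorphism fixes the hub and acts on the rim 8-cycle, so Aut(G) ≅ Aut(C_8) = D_8 of order 16.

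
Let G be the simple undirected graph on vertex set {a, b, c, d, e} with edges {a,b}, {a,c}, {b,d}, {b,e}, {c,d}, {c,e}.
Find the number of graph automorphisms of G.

12

The vertices split by degree into {b, c} (degree 3) and {a, d, e} (degree 2); every edge runs between the two parts, so G is the complete bipartite graph K_{2,3}. Automorphisms preserve the bipartition setwise (since the parts differ in size) and act as S_2 × S_3 within it; |Aut| = 12.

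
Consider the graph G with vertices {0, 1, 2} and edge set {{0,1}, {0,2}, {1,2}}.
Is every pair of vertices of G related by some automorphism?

All 3 vertices are pairwise adjacent: G = K_3. Any permutation of the 3 vertices preserves K_3, so Aut(K_3) = S_3 of order 3! = 6. Under this action every vertex can be carried to every other, so G is vertex-transitive.

Yes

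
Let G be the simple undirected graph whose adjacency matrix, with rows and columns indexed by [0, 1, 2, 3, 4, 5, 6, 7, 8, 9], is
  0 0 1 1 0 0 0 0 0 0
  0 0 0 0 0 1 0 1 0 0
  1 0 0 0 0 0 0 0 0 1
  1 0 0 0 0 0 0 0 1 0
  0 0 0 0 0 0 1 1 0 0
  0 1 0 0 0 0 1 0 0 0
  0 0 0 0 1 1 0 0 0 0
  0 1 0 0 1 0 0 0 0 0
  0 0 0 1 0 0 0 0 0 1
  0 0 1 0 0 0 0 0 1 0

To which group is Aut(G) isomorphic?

G has two connected components, {0, 2, 3, 8, 9} and {1, 4, 5, 6, 7}; each is 2-regular, so G = C_5 ⊔ C_5. With two isomorphic components, Aut(G) = Aut(C_5) ≀ S_2 = (D_5 × D_5) ⋊ Z_2: permute each cycle by D_5, then optionally swap the two cycles. Order 2·(2·5)² = 200.

D_5 ≀ Z_2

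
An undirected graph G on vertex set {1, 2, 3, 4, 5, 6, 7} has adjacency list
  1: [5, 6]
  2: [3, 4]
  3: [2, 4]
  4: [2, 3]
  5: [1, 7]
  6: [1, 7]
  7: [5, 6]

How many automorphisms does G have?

G has two connected components, {1, 5, 6, 7} and {2, 3, 4}; each is 2-regular, so G = C_4 ⊔ C_3. The components are non-isomorphic (different sizes), so Aut(G) = Aut(C_3) × Aut(C_4) = D_3 × D_4 of order 6·8 = 48.

48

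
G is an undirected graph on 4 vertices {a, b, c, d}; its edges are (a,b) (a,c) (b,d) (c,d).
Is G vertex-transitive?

G is 2-regular and bipartite with parts {a, d} and {b, c} (each part is independent and every cross-pair is an edge), so G = K_{2,2}. Aut(K_{2,2}) is the wreath product S_2 ≀ Z_2: permute within each part, then optionally swap the parts; |Aut| = 2·(2!)² = 8. This group acts transitively on the 4 vertices.

Yes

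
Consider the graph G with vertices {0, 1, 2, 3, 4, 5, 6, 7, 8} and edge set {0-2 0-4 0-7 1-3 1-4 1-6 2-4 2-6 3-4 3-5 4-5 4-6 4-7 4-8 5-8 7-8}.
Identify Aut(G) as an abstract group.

D_8

Vertex 4 is the unique vertex of degree 8; the remaining 8 vertices each have degree 3 and induce a cycle, so G is the wheel on 9 vertices with hub 4. Every automorphism fixes the hub and acts on the rim 8-cycle, so Aut(G) ≅ Aut(C_8) = D_8 of order 16.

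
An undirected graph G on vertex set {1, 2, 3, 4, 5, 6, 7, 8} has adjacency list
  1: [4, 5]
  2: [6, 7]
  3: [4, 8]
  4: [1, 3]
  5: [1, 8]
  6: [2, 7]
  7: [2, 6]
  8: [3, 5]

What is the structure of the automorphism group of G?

D_5 × D_3

G has two connected components, {1, 3, 4, 5, 8} and {2, 6, 7}; each is 2-regular, so G = C_5 ⊔ C_3. No automorphism exchanges components of different sizes, hence Aut(G) is the direct product D_5 × D_3, order 60.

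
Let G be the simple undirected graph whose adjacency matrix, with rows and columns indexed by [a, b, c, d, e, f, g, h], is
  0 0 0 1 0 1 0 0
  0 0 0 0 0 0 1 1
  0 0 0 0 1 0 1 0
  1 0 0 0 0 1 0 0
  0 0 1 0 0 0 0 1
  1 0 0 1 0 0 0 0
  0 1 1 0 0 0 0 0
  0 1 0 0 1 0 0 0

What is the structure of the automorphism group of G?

D_3 × D_5

G has two connected components, {b, c, e, g, h} and {a, d, f}; each is 2-regular, so G = C_5 ⊔ C_3. No automorphism exchanges components of different sizes, hence Aut(G) is the direct product D_3 × D_5, order 60.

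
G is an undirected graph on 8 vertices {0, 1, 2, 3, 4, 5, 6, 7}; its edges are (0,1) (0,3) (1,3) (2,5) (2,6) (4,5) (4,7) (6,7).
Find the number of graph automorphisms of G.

G has two connected components, {2, 4, 5, 6, 7} and {0, 1, 3}; each is 2-regular, so G = C_5 ⊔ C_3. No automorphism exchanges components of different sizes, hence Aut(G) is the direct product D_5 × D_3, order 60.

60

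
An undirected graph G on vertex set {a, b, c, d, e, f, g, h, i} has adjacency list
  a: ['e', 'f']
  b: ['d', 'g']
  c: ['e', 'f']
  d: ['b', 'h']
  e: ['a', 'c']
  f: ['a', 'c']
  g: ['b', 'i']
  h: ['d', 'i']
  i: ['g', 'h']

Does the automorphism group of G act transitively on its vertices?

No

G has two connected components, {b, d, g, h, i} and {a, c, e, f}; each is 2-regular, so G = C_5 ⊔ C_4. The orbit of a under Aut(G) is {a, c, e, f}, which does not contain b, so G is not vertex-transitive.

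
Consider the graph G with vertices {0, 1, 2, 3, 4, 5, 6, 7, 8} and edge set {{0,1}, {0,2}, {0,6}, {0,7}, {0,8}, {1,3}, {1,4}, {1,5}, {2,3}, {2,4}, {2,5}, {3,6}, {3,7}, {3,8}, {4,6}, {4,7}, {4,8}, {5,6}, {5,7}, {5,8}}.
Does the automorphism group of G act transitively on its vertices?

No

Automorphisms preserve degree, but G has vertices of degree 4 and vertices of degree 5; no automorphism maps one to the other, so G is not vertex-transitive.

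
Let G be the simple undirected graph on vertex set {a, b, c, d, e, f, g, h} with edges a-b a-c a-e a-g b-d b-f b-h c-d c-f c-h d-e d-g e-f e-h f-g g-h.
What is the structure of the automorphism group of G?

(S_4 × S_4) ⋊ Z_2

G is 4-regular and bipartite with parts {b, c, e, g} and {a, d, f, h} (each part is independent and every cross-pair is an edge), so G = K_{4,4}. Each part can be permuted independently (S_4 × S_4) and the two equal-size parts can also be swapped, giving (S_4 × S_4) ⋊ Z_2 of order 2·(4!)² = 1152.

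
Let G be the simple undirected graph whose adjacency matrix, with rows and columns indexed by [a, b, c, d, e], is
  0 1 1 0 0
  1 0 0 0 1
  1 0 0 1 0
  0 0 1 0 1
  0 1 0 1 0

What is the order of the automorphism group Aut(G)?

10

G is 2-regular and connected on 5 vertices, i.e. the cycle C_5. C_5 has 5 rotations and 5 reflections, so Aut(C_5) ≅ D_5 of order 10.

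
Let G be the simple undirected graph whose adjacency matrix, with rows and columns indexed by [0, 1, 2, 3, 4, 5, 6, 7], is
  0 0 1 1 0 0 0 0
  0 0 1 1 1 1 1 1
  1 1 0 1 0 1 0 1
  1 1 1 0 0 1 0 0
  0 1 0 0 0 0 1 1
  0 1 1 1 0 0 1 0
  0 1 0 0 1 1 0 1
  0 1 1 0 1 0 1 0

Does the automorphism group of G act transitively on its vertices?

No

Vertex 0 is the only vertex of degree 2, so every automorphism fixes it; G is not vertex-transitive.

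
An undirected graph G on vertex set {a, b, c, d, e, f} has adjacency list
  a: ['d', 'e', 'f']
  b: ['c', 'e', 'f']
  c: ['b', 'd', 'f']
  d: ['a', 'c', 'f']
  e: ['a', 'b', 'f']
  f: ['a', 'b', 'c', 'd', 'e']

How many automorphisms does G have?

Vertex f is the unique vertex of degree 5; the remaining 5 vertices each have degree 3 and induce a cycle, so G is the wheel on 6 vertices with hub f. Every automorphism fixes the hub and acts on the rim 5-cycle, so Aut(G) ≅ Aut(C_5) = D_5 of order 10.

10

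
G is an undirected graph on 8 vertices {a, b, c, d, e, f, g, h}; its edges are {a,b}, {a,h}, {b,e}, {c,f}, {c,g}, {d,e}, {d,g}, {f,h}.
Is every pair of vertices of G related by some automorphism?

Yes

Every vertex has degree 2 and the graph is connected, so G is the 8-cycle C_8. C_8 has 8 rotations and 8 reflections, so Aut(C_8) ≅ D_8 of order 16. This group acts transitively on the 8 vertices.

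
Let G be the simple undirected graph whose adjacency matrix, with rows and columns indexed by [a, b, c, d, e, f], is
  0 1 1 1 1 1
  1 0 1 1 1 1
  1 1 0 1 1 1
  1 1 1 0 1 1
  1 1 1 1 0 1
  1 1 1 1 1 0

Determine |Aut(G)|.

720

Every vertex has degree 5, so G is the complete graph K_6. Every bijection on the vertex set is an automorphism of K_6; hence Aut(K_6) ≅ S_6, order 720.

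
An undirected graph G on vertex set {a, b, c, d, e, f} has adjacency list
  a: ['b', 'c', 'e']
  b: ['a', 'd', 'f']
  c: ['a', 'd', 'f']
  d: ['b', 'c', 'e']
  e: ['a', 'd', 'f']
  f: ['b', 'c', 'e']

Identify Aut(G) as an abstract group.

G is 3-regular and bipartite with parts {b, c, e} and {a, d, f} (each part is independent and every cross-pair is an edge), so G = K_{3,3}. Aut(K_{3,3}) is the wreath product S_3 ≀ Z_2: permute within each part, then optionally swap the parts; |Aut| = 2·(3!)² = 72.

(S_3 × S_3) ⋊ Z_2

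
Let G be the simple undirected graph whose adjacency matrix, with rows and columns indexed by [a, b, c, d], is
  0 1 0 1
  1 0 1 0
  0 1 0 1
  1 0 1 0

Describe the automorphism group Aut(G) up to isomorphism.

Every vertex has degree 2 and the graph is connected, so G is the 4-cycle C_4. The automorphisms of the 4-cycle are exactly the symmetries of a regular 4-gon: the dihedral group D_4, |D_4| = 8.

D_4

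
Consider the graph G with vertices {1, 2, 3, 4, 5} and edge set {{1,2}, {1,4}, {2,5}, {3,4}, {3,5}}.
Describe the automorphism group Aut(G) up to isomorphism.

G is 2-regular and connected on 5 vertices, i.e. the cycle C_5. The automorphisms of the 5-cycle are exactly the symmetries of a regular 5-gon: the dihedral group D_5, |D_5| = 10.

the dihedral group of order 10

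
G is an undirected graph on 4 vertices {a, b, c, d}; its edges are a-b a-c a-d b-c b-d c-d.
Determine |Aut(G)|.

24

All 4 vertices are pairwise adjacent: G = K_4. Every bijection on the vertex set is an automorphism of K_4; hence Aut(K_4) ≅ S_4, order 24.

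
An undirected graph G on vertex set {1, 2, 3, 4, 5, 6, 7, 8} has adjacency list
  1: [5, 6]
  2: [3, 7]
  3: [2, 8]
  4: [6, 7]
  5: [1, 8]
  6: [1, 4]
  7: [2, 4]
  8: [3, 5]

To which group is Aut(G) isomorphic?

Every vertex has degree 2 and the graph is connected, so G is the 8-cycle C_8. The automorphisms of the 8-cycle are exactly the symmetries of a regular 8-gon: the dihedral group D_8, |D_8| = 16.

D_8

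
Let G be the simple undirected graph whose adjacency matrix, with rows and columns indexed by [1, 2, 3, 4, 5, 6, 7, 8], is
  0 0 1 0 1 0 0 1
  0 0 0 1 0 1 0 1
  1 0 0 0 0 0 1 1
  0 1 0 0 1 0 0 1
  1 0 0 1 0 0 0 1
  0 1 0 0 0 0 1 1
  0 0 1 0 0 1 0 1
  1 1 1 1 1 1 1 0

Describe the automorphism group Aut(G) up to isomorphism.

Vertex 8 is the unique vertex of degree 7; the remaining 7 vertices each have degree 3 and induce a cycle, so G is the wheel on 8 vertices with hub 8. Every automorphism fixes the hub and acts on the rim 7-cycle, so Aut(G) ≅ Aut(C_7) = D_7 of order 14.

D_7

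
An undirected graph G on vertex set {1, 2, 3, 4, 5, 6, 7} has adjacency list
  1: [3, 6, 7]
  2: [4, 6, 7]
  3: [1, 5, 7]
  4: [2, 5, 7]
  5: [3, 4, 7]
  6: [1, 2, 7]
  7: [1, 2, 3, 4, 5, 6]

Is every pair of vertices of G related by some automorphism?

Vertex 7 is the only vertex of degree 6, so every automorphism fixes it; G is not vertex-transitive.

No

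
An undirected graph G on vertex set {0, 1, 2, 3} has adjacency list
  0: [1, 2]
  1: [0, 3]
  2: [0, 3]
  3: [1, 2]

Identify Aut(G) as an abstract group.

Every vertex has degree 2 and the graph is connected, so G is the 4-cycle C_4. C_4 has 4 rotations and 4 reflections, so Aut(C_4) ≅ D_4 of order 8.

D_4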